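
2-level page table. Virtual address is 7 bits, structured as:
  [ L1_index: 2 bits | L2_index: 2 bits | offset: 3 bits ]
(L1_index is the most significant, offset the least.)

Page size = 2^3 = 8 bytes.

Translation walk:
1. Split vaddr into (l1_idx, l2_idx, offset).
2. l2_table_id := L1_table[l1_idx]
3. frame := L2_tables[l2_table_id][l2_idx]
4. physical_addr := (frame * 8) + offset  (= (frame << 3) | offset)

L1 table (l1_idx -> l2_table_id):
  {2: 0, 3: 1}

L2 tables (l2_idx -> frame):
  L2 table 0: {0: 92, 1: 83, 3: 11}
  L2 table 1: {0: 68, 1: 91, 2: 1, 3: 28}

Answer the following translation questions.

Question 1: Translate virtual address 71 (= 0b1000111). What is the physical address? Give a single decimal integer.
Answer: 743

Derivation:
vaddr = 71 = 0b1000111
Split: l1_idx=2, l2_idx=0, offset=7
L1[2] = 0
L2[0][0] = 92
paddr = 92 * 8 + 7 = 743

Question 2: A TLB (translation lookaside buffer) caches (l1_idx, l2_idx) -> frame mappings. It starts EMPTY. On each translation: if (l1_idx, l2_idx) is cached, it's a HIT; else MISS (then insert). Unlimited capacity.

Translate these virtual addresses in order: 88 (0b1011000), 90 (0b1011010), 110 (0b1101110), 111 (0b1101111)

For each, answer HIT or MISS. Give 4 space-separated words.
Answer: MISS HIT MISS HIT

Derivation:
vaddr=88: (2,3) not in TLB -> MISS, insert
vaddr=90: (2,3) in TLB -> HIT
vaddr=110: (3,1) not in TLB -> MISS, insert
vaddr=111: (3,1) in TLB -> HIT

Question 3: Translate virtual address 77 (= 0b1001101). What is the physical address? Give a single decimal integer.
Answer: 669

Derivation:
vaddr = 77 = 0b1001101
Split: l1_idx=2, l2_idx=1, offset=5
L1[2] = 0
L2[0][1] = 83
paddr = 83 * 8 + 5 = 669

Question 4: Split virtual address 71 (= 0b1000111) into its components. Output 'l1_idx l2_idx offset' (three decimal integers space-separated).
Answer: 2 0 7

Derivation:
vaddr = 71 = 0b1000111
  top 2 bits -> l1_idx = 2
  next 2 bits -> l2_idx = 0
  bottom 3 bits -> offset = 7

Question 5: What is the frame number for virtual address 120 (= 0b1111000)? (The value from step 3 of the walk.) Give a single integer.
Answer: 28

Derivation:
vaddr = 120: l1_idx=3, l2_idx=3
L1[3] = 1; L2[1][3] = 28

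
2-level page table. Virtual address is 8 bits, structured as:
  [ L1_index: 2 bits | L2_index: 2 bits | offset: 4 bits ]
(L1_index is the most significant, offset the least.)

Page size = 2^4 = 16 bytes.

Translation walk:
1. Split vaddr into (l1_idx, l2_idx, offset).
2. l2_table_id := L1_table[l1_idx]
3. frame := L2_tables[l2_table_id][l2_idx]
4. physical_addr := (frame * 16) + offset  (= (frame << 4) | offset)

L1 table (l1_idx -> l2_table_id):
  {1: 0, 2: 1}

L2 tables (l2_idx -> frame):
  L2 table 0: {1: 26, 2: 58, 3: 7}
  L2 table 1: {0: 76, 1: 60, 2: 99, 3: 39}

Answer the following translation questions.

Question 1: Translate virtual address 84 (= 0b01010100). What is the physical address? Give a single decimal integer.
Answer: 420

Derivation:
vaddr = 84 = 0b01010100
Split: l1_idx=1, l2_idx=1, offset=4
L1[1] = 0
L2[0][1] = 26
paddr = 26 * 16 + 4 = 420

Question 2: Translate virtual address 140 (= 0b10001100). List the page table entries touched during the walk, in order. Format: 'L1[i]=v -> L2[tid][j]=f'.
Answer: L1[2]=1 -> L2[1][0]=76

Derivation:
vaddr = 140 = 0b10001100
Split: l1_idx=2, l2_idx=0, offset=12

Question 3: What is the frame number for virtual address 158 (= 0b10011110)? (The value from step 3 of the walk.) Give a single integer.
Answer: 60

Derivation:
vaddr = 158: l1_idx=2, l2_idx=1
L1[2] = 1; L2[1][1] = 60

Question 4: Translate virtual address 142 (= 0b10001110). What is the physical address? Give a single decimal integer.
Answer: 1230

Derivation:
vaddr = 142 = 0b10001110
Split: l1_idx=2, l2_idx=0, offset=14
L1[2] = 1
L2[1][0] = 76
paddr = 76 * 16 + 14 = 1230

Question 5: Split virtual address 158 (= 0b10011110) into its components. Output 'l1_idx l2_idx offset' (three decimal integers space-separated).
Answer: 2 1 14

Derivation:
vaddr = 158 = 0b10011110
  top 2 bits -> l1_idx = 2
  next 2 bits -> l2_idx = 1
  bottom 4 bits -> offset = 14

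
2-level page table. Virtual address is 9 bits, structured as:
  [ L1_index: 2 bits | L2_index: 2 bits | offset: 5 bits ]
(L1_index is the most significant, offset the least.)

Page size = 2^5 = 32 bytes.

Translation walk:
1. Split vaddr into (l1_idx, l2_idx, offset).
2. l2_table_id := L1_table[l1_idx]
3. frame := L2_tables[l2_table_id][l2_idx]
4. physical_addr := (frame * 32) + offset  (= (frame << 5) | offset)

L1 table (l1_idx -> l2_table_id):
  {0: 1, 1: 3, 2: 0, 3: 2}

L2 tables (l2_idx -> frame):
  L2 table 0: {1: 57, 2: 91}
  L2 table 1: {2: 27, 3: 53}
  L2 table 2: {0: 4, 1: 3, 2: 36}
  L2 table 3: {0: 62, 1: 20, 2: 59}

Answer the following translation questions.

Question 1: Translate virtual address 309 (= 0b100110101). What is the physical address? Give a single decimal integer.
vaddr = 309 = 0b100110101
Split: l1_idx=2, l2_idx=1, offset=21
L1[2] = 0
L2[0][1] = 57
paddr = 57 * 32 + 21 = 1845

Answer: 1845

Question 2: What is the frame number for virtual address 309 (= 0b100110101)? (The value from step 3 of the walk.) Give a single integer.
vaddr = 309: l1_idx=2, l2_idx=1
L1[2] = 0; L2[0][1] = 57

Answer: 57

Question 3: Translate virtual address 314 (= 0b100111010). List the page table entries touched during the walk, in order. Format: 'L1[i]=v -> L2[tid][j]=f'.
Answer: L1[2]=0 -> L2[0][1]=57

Derivation:
vaddr = 314 = 0b100111010
Split: l1_idx=2, l2_idx=1, offset=26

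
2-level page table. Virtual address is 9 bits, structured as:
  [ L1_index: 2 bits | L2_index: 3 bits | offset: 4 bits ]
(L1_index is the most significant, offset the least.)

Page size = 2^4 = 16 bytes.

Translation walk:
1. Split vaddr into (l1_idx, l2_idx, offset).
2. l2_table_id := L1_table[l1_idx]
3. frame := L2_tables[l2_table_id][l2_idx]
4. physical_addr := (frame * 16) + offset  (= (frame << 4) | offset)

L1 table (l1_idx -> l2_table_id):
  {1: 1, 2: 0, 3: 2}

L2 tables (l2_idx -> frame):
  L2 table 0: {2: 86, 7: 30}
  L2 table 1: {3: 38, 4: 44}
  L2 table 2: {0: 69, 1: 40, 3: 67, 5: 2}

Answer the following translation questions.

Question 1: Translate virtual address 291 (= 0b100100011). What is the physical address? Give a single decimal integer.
Answer: 1379

Derivation:
vaddr = 291 = 0b100100011
Split: l1_idx=2, l2_idx=2, offset=3
L1[2] = 0
L2[0][2] = 86
paddr = 86 * 16 + 3 = 1379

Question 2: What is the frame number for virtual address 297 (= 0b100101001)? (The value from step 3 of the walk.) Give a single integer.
Answer: 86

Derivation:
vaddr = 297: l1_idx=2, l2_idx=2
L1[2] = 0; L2[0][2] = 86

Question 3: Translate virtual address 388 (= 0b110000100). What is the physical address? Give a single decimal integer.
Answer: 1108

Derivation:
vaddr = 388 = 0b110000100
Split: l1_idx=3, l2_idx=0, offset=4
L1[3] = 2
L2[2][0] = 69
paddr = 69 * 16 + 4 = 1108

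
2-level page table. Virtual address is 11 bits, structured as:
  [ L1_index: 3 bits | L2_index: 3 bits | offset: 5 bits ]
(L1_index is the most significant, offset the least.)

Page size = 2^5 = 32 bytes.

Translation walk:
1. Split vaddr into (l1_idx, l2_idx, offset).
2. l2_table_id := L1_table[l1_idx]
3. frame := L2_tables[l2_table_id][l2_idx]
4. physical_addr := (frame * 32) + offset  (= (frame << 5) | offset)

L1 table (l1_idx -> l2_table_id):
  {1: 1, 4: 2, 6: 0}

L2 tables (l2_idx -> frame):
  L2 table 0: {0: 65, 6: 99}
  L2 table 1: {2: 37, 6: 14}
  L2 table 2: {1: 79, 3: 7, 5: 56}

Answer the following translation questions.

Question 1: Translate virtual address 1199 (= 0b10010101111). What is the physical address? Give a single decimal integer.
Answer: 1807

Derivation:
vaddr = 1199 = 0b10010101111
Split: l1_idx=4, l2_idx=5, offset=15
L1[4] = 2
L2[2][5] = 56
paddr = 56 * 32 + 15 = 1807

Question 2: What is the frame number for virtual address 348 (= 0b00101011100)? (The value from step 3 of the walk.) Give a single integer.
Answer: 37

Derivation:
vaddr = 348: l1_idx=1, l2_idx=2
L1[1] = 1; L2[1][2] = 37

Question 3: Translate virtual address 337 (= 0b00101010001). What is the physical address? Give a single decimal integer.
vaddr = 337 = 0b00101010001
Split: l1_idx=1, l2_idx=2, offset=17
L1[1] = 1
L2[1][2] = 37
paddr = 37 * 32 + 17 = 1201

Answer: 1201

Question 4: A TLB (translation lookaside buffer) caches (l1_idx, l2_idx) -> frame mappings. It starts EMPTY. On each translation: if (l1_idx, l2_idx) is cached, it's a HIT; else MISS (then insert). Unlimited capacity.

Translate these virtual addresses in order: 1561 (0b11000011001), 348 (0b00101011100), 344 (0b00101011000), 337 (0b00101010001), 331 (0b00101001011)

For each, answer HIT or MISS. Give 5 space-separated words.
Answer: MISS MISS HIT HIT HIT

Derivation:
vaddr=1561: (6,0) not in TLB -> MISS, insert
vaddr=348: (1,2) not in TLB -> MISS, insert
vaddr=344: (1,2) in TLB -> HIT
vaddr=337: (1,2) in TLB -> HIT
vaddr=331: (1,2) in TLB -> HIT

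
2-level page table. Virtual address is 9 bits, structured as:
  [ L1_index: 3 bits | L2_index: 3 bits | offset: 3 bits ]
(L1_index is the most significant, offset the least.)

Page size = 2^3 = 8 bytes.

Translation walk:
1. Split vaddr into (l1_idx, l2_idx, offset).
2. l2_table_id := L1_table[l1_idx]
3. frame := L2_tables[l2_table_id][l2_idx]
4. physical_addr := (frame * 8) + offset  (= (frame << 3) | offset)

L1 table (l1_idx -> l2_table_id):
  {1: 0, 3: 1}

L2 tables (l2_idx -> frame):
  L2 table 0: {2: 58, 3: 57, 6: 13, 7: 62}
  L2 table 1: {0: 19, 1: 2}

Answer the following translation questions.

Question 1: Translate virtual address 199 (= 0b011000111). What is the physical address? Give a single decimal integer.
vaddr = 199 = 0b011000111
Split: l1_idx=3, l2_idx=0, offset=7
L1[3] = 1
L2[1][0] = 19
paddr = 19 * 8 + 7 = 159

Answer: 159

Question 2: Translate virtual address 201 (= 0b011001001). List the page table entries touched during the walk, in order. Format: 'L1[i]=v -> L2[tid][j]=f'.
Answer: L1[3]=1 -> L2[1][1]=2

Derivation:
vaddr = 201 = 0b011001001
Split: l1_idx=3, l2_idx=1, offset=1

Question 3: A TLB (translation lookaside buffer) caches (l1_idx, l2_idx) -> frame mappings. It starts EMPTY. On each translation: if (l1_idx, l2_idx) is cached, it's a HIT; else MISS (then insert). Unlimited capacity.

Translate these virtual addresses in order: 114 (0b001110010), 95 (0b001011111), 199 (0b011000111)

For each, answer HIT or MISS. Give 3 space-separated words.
Answer: MISS MISS MISS

Derivation:
vaddr=114: (1,6) not in TLB -> MISS, insert
vaddr=95: (1,3) not in TLB -> MISS, insert
vaddr=199: (3,0) not in TLB -> MISS, insert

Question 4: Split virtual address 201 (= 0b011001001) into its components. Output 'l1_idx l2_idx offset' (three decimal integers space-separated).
Answer: 3 1 1

Derivation:
vaddr = 201 = 0b011001001
  top 3 bits -> l1_idx = 3
  next 3 bits -> l2_idx = 1
  bottom 3 bits -> offset = 1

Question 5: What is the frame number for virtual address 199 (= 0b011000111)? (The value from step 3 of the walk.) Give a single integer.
Answer: 19

Derivation:
vaddr = 199: l1_idx=3, l2_idx=0
L1[3] = 1; L2[1][0] = 19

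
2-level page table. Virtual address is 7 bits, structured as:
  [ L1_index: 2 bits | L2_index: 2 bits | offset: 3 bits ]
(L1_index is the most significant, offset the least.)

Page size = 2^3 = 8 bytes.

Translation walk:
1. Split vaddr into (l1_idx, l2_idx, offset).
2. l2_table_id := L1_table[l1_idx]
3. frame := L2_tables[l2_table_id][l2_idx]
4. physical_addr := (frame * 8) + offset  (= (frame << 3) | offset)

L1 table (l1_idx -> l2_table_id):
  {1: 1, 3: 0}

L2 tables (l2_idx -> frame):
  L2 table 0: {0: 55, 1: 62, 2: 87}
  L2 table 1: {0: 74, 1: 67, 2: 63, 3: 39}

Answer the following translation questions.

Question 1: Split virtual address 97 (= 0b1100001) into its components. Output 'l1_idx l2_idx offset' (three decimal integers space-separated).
Answer: 3 0 1

Derivation:
vaddr = 97 = 0b1100001
  top 2 bits -> l1_idx = 3
  next 2 bits -> l2_idx = 0
  bottom 3 bits -> offset = 1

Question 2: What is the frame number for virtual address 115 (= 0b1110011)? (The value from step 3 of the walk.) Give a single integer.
Answer: 87

Derivation:
vaddr = 115: l1_idx=3, l2_idx=2
L1[3] = 0; L2[0][2] = 87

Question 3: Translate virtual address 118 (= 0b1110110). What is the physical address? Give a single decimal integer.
Answer: 702

Derivation:
vaddr = 118 = 0b1110110
Split: l1_idx=3, l2_idx=2, offset=6
L1[3] = 0
L2[0][2] = 87
paddr = 87 * 8 + 6 = 702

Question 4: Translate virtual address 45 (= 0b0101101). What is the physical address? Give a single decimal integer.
vaddr = 45 = 0b0101101
Split: l1_idx=1, l2_idx=1, offset=5
L1[1] = 1
L2[1][1] = 67
paddr = 67 * 8 + 5 = 541

Answer: 541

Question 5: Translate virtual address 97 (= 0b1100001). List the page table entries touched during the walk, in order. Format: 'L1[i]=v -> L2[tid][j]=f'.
vaddr = 97 = 0b1100001
Split: l1_idx=3, l2_idx=0, offset=1

Answer: L1[3]=0 -> L2[0][0]=55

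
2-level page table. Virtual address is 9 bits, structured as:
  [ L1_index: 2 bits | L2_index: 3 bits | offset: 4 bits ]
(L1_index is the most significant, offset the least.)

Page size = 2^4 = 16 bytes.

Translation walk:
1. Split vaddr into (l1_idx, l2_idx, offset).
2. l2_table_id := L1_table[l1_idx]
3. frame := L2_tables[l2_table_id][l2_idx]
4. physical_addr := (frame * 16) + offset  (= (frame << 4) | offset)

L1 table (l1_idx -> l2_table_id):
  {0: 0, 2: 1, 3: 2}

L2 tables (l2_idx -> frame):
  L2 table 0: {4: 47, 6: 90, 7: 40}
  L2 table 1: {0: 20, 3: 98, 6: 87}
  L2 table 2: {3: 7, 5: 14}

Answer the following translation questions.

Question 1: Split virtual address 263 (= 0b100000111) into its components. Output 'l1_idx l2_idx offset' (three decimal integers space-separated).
vaddr = 263 = 0b100000111
  top 2 bits -> l1_idx = 2
  next 3 bits -> l2_idx = 0
  bottom 4 bits -> offset = 7

Answer: 2 0 7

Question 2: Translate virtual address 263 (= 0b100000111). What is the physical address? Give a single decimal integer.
Answer: 327

Derivation:
vaddr = 263 = 0b100000111
Split: l1_idx=2, l2_idx=0, offset=7
L1[2] = 1
L2[1][0] = 20
paddr = 20 * 16 + 7 = 327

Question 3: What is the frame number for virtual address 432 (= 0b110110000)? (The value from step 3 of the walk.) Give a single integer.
Answer: 7

Derivation:
vaddr = 432: l1_idx=3, l2_idx=3
L1[3] = 2; L2[2][3] = 7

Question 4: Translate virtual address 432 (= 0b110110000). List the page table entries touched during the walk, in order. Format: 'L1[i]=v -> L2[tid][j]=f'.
Answer: L1[3]=2 -> L2[2][3]=7

Derivation:
vaddr = 432 = 0b110110000
Split: l1_idx=3, l2_idx=3, offset=0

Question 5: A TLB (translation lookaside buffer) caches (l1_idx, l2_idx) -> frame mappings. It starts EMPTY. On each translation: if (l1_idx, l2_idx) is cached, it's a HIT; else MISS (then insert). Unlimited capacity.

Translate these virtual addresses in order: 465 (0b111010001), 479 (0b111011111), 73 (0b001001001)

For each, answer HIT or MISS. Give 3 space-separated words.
vaddr=465: (3,5) not in TLB -> MISS, insert
vaddr=479: (3,5) in TLB -> HIT
vaddr=73: (0,4) not in TLB -> MISS, insert

Answer: MISS HIT MISS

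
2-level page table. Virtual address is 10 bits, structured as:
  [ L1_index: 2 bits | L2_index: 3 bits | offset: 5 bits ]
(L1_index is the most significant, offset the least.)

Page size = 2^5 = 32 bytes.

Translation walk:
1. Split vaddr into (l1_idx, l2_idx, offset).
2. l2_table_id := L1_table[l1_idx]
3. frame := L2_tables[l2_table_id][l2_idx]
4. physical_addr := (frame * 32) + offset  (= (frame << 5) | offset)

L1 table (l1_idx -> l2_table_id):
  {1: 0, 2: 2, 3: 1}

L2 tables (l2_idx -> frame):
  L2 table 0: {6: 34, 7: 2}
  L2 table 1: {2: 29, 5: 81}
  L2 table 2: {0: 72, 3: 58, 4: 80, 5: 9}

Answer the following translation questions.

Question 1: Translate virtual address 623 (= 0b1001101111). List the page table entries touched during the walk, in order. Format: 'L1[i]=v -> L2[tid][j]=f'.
vaddr = 623 = 0b1001101111
Split: l1_idx=2, l2_idx=3, offset=15

Answer: L1[2]=2 -> L2[2][3]=58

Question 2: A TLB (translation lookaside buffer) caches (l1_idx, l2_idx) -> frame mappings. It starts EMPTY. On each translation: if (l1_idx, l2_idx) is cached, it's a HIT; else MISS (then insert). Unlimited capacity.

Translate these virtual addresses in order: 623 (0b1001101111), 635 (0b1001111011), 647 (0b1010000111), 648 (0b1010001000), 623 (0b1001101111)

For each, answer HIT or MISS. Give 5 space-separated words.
vaddr=623: (2,3) not in TLB -> MISS, insert
vaddr=635: (2,3) in TLB -> HIT
vaddr=647: (2,4) not in TLB -> MISS, insert
vaddr=648: (2,4) in TLB -> HIT
vaddr=623: (2,3) in TLB -> HIT

Answer: MISS HIT MISS HIT HIT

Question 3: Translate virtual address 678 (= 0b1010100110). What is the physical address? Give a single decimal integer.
Answer: 294

Derivation:
vaddr = 678 = 0b1010100110
Split: l1_idx=2, l2_idx=5, offset=6
L1[2] = 2
L2[2][5] = 9
paddr = 9 * 32 + 6 = 294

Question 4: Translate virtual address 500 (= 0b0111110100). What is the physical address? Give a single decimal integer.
vaddr = 500 = 0b0111110100
Split: l1_idx=1, l2_idx=7, offset=20
L1[1] = 0
L2[0][7] = 2
paddr = 2 * 32 + 20 = 84

Answer: 84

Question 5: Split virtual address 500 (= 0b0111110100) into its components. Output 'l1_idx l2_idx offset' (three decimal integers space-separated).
Answer: 1 7 20

Derivation:
vaddr = 500 = 0b0111110100
  top 2 bits -> l1_idx = 1
  next 3 bits -> l2_idx = 7
  bottom 5 bits -> offset = 20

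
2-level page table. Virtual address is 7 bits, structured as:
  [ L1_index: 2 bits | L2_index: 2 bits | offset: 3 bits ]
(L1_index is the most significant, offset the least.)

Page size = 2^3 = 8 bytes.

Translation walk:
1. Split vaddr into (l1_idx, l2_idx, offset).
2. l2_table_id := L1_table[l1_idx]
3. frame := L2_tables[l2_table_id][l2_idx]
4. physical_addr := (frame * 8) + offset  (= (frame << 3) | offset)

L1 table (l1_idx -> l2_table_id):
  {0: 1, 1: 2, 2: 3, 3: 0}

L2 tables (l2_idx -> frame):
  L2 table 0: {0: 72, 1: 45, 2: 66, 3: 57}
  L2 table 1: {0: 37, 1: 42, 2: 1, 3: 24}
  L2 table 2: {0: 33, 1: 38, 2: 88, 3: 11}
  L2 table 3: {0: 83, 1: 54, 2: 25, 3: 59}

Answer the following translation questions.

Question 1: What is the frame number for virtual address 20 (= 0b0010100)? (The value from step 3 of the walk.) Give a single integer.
vaddr = 20: l1_idx=0, l2_idx=2
L1[0] = 1; L2[1][2] = 1

Answer: 1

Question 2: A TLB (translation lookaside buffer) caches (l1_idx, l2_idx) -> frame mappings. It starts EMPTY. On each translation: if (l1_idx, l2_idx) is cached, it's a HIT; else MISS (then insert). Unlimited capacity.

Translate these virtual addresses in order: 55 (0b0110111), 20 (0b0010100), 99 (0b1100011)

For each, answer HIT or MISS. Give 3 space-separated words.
Answer: MISS MISS MISS

Derivation:
vaddr=55: (1,2) not in TLB -> MISS, insert
vaddr=20: (0,2) not in TLB -> MISS, insert
vaddr=99: (3,0) not in TLB -> MISS, insert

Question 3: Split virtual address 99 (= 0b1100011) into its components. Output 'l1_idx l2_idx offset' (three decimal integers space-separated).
Answer: 3 0 3

Derivation:
vaddr = 99 = 0b1100011
  top 2 bits -> l1_idx = 3
  next 2 bits -> l2_idx = 0
  bottom 3 bits -> offset = 3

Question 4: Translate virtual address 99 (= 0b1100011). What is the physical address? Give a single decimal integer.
Answer: 579

Derivation:
vaddr = 99 = 0b1100011
Split: l1_idx=3, l2_idx=0, offset=3
L1[3] = 0
L2[0][0] = 72
paddr = 72 * 8 + 3 = 579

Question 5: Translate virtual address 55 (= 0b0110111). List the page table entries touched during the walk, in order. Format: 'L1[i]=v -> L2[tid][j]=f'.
vaddr = 55 = 0b0110111
Split: l1_idx=1, l2_idx=2, offset=7

Answer: L1[1]=2 -> L2[2][2]=88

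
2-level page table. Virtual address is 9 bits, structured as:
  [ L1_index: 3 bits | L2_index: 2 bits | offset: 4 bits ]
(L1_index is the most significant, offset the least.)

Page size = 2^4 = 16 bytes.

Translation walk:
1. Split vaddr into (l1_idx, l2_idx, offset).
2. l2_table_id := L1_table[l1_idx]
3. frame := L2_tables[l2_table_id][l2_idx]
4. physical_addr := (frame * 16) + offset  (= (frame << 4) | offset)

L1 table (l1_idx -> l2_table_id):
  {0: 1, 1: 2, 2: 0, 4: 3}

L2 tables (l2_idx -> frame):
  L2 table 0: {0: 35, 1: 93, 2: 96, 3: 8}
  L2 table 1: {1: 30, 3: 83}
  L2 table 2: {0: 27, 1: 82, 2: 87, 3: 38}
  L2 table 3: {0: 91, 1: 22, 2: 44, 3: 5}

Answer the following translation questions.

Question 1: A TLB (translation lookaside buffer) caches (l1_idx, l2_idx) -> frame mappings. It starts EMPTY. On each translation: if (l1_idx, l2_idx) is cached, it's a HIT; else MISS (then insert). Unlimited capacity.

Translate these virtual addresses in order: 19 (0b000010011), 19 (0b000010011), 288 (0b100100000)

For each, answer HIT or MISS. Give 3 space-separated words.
Answer: MISS HIT MISS

Derivation:
vaddr=19: (0,1) not in TLB -> MISS, insert
vaddr=19: (0,1) in TLB -> HIT
vaddr=288: (4,2) not in TLB -> MISS, insert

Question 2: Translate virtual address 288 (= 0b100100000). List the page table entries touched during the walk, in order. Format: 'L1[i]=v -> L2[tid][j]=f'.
vaddr = 288 = 0b100100000
Split: l1_idx=4, l2_idx=2, offset=0

Answer: L1[4]=3 -> L2[3][2]=44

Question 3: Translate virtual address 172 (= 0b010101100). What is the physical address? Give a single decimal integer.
vaddr = 172 = 0b010101100
Split: l1_idx=2, l2_idx=2, offset=12
L1[2] = 0
L2[0][2] = 96
paddr = 96 * 16 + 12 = 1548

Answer: 1548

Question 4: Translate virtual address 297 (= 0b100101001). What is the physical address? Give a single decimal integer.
vaddr = 297 = 0b100101001
Split: l1_idx=4, l2_idx=2, offset=9
L1[4] = 3
L2[3][2] = 44
paddr = 44 * 16 + 9 = 713

Answer: 713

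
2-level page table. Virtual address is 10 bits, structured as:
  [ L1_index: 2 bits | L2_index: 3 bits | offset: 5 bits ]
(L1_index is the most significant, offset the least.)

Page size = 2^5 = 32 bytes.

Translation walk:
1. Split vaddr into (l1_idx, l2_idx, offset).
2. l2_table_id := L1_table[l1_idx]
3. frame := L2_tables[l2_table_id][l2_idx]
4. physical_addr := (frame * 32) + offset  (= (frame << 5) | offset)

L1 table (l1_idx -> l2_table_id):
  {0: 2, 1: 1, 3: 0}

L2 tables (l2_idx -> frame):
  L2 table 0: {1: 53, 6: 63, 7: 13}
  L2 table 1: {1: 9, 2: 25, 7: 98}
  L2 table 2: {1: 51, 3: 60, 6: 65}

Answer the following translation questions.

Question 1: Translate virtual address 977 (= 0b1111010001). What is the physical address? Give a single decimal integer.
Answer: 2033

Derivation:
vaddr = 977 = 0b1111010001
Split: l1_idx=3, l2_idx=6, offset=17
L1[3] = 0
L2[0][6] = 63
paddr = 63 * 32 + 17 = 2033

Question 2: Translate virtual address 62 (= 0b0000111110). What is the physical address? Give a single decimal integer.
Answer: 1662

Derivation:
vaddr = 62 = 0b0000111110
Split: l1_idx=0, l2_idx=1, offset=30
L1[0] = 2
L2[2][1] = 51
paddr = 51 * 32 + 30 = 1662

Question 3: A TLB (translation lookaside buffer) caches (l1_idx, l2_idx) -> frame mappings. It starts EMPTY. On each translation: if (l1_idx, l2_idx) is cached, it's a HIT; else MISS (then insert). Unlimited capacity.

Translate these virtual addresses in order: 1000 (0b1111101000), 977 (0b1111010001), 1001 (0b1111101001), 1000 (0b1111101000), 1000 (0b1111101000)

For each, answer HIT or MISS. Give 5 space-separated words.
vaddr=1000: (3,7) not in TLB -> MISS, insert
vaddr=977: (3,6) not in TLB -> MISS, insert
vaddr=1001: (3,7) in TLB -> HIT
vaddr=1000: (3,7) in TLB -> HIT
vaddr=1000: (3,7) in TLB -> HIT

Answer: MISS MISS HIT HIT HIT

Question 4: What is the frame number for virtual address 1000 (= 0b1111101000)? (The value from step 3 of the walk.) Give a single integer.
vaddr = 1000: l1_idx=3, l2_idx=7
L1[3] = 0; L2[0][7] = 13

Answer: 13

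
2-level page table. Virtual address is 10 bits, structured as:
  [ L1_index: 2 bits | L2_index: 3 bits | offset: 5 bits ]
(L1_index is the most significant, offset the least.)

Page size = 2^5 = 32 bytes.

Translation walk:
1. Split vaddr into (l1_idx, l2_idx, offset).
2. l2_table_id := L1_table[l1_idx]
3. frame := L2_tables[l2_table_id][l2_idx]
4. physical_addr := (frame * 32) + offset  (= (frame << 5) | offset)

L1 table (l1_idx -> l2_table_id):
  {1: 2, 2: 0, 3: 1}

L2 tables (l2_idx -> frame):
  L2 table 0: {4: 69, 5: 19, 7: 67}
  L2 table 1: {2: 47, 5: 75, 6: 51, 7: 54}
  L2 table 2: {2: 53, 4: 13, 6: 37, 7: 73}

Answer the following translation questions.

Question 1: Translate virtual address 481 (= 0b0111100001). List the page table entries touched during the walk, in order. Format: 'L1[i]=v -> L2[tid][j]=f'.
vaddr = 481 = 0b0111100001
Split: l1_idx=1, l2_idx=7, offset=1

Answer: L1[1]=2 -> L2[2][7]=73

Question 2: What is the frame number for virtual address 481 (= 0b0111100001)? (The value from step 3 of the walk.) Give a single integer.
Answer: 73

Derivation:
vaddr = 481: l1_idx=1, l2_idx=7
L1[1] = 2; L2[2][7] = 73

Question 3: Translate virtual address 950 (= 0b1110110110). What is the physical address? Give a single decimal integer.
vaddr = 950 = 0b1110110110
Split: l1_idx=3, l2_idx=5, offset=22
L1[3] = 1
L2[1][5] = 75
paddr = 75 * 32 + 22 = 2422

Answer: 2422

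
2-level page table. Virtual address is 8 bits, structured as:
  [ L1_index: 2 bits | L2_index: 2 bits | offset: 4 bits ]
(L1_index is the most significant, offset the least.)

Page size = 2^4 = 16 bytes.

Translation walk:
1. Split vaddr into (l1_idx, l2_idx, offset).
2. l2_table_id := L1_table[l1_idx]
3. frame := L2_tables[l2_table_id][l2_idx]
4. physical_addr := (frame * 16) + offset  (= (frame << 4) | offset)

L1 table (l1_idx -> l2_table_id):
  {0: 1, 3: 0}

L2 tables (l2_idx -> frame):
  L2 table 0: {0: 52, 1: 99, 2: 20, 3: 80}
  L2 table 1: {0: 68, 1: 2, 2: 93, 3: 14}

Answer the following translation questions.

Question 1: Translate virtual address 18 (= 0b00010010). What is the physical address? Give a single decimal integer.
vaddr = 18 = 0b00010010
Split: l1_idx=0, l2_idx=1, offset=2
L1[0] = 1
L2[1][1] = 2
paddr = 2 * 16 + 2 = 34

Answer: 34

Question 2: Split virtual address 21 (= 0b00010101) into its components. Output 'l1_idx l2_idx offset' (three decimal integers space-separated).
Answer: 0 1 5

Derivation:
vaddr = 21 = 0b00010101
  top 2 bits -> l1_idx = 0
  next 2 bits -> l2_idx = 1
  bottom 4 bits -> offset = 5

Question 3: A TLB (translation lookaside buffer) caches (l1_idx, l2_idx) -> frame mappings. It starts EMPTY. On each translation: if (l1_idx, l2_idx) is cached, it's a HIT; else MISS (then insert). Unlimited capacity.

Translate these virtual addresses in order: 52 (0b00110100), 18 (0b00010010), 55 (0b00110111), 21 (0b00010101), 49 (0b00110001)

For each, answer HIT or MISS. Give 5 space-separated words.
vaddr=52: (0,3) not in TLB -> MISS, insert
vaddr=18: (0,1) not in TLB -> MISS, insert
vaddr=55: (0,3) in TLB -> HIT
vaddr=21: (0,1) in TLB -> HIT
vaddr=49: (0,3) in TLB -> HIT

Answer: MISS MISS HIT HIT HIT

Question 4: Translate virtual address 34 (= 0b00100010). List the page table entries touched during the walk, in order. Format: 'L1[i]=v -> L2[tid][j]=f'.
Answer: L1[0]=1 -> L2[1][2]=93

Derivation:
vaddr = 34 = 0b00100010
Split: l1_idx=0, l2_idx=2, offset=2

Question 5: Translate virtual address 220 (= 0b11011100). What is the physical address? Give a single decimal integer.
Answer: 1596

Derivation:
vaddr = 220 = 0b11011100
Split: l1_idx=3, l2_idx=1, offset=12
L1[3] = 0
L2[0][1] = 99
paddr = 99 * 16 + 12 = 1596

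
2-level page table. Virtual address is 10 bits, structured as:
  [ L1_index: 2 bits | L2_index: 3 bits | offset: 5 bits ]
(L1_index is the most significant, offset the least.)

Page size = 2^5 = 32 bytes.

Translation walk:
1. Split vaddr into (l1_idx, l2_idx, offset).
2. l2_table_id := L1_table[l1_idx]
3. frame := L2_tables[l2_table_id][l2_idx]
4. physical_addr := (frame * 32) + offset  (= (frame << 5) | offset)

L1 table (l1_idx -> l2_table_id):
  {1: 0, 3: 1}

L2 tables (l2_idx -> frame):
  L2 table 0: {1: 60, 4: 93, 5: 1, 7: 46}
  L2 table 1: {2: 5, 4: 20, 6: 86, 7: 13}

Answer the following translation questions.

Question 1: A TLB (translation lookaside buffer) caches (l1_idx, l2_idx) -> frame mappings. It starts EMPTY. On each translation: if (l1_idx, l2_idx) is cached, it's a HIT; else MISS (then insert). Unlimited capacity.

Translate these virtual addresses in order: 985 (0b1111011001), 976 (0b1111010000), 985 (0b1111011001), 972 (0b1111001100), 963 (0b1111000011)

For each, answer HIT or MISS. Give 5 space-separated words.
Answer: MISS HIT HIT HIT HIT

Derivation:
vaddr=985: (3,6) not in TLB -> MISS, insert
vaddr=976: (3,6) in TLB -> HIT
vaddr=985: (3,6) in TLB -> HIT
vaddr=972: (3,6) in TLB -> HIT
vaddr=963: (3,6) in TLB -> HIT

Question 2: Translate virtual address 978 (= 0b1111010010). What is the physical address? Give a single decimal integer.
Answer: 2770

Derivation:
vaddr = 978 = 0b1111010010
Split: l1_idx=3, l2_idx=6, offset=18
L1[3] = 1
L2[1][6] = 86
paddr = 86 * 32 + 18 = 2770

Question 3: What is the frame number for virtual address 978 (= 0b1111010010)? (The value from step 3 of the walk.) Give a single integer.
Answer: 86

Derivation:
vaddr = 978: l1_idx=3, l2_idx=6
L1[3] = 1; L2[1][6] = 86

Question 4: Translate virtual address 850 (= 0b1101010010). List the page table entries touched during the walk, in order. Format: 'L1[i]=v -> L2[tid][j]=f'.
Answer: L1[3]=1 -> L2[1][2]=5

Derivation:
vaddr = 850 = 0b1101010010
Split: l1_idx=3, l2_idx=2, offset=18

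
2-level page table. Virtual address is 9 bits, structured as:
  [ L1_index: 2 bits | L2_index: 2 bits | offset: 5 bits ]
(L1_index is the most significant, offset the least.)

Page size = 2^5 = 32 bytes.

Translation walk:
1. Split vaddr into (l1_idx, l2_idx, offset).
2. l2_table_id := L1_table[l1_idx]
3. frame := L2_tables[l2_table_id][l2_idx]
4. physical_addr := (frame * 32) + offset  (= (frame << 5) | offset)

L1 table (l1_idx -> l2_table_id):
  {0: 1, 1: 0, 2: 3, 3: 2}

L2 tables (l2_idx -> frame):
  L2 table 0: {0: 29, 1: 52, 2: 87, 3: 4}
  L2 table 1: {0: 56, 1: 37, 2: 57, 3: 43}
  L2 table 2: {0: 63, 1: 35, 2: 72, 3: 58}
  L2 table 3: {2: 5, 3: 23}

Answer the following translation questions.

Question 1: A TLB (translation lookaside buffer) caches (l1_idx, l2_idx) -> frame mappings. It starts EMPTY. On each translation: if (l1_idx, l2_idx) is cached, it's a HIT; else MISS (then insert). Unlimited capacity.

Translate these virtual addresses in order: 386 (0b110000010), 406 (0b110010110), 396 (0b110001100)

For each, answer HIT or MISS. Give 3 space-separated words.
vaddr=386: (3,0) not in TLB -> MISS, insert
vaddr=406: (3,0) in TLB -> HIT
vaddr=396: (3,0) in TLB -> HIT

Answer: MISS HIT HIT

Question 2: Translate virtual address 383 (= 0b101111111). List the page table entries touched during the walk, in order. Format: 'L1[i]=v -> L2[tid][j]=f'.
vaddr = 383 = 0b101111111
Split: l1_idx=2, l2_idx=3, offset=31

Answer: L1[2]=3 -> L2[3][3]=23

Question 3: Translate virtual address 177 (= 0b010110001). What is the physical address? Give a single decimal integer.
vaddr = 177 = 0b010110001
Split: l1_idx=1, l2_idx=1, offset=17
L1[1] = 0
L2[0][1] = 52
paddr = 52 * 32 + 17 = 1681

Answer: 1681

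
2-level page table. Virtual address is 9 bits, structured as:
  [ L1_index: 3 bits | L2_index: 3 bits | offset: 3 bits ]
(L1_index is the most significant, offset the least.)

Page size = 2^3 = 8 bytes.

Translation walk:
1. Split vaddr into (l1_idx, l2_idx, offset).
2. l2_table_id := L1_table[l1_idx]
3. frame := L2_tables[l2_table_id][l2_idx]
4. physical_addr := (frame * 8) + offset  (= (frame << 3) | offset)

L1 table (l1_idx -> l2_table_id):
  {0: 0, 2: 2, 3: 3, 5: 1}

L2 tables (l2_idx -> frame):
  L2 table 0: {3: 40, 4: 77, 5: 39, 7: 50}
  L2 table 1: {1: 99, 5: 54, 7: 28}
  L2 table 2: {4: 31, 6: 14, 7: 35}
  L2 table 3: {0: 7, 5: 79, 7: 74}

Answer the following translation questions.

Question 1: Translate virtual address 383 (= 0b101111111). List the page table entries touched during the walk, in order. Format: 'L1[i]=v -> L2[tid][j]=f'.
vaddr = 383 = 0b101111111
Split: l1_idx=5, l2_idx=7, offset=7

Answer: L1[5]=1 -> L2[1][7]=28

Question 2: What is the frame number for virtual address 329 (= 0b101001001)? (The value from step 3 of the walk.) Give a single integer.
Answer: 99

Derivation:
vaddr = 329: l1_idx=5, l2_idx=1
L1[5] = 1; L2[1][1] = 99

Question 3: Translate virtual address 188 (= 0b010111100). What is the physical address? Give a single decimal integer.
vaddr = 188 = 0b010111100
Split: l1_idx=2, l2_idx=7, offset=4
L1[2] = 2
L2[2][7] = 35
paddr = 35 * 8 + 4 = 284

Answer: 284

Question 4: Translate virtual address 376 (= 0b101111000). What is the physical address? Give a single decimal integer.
vaddr = 376 = 0b101111000
Split: l1_idx=5, l2_idx=7, offset=0
L1[5] = 1
L2[1][7] = 28
paddr = 28 * 8 + 0 = 224

Answer: 224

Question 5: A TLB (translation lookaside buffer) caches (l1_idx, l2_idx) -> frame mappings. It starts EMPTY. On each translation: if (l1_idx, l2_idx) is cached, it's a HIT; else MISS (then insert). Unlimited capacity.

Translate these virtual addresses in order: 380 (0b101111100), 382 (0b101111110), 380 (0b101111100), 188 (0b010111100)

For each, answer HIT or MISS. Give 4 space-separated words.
vaddr=380: (5,7) not in TLB -> MISS, insert
vaddr=382: (5,7) in TLB -> HIT
vaddr=380: (5,7) in TLB -> HIT
vaddr=188: (2,7) not in TLB -> MISS, insert

Answer: MISS HIT HIT MISS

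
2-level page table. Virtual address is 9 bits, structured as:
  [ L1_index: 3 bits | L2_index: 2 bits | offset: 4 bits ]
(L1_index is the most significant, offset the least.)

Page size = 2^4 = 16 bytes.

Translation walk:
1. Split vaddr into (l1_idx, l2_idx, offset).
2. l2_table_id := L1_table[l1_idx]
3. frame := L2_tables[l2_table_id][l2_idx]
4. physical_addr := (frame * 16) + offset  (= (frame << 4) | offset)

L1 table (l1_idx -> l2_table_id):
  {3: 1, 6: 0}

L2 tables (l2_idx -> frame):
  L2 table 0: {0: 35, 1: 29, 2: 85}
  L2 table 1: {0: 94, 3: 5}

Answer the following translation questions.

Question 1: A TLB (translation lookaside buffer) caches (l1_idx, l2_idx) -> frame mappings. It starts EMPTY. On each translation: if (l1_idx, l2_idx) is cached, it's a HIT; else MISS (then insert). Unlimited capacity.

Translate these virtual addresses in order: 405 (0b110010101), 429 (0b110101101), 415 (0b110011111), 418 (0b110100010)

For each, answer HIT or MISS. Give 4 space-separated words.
Answer: MISS MISS HIT HIT

Derivation:
vaddr=405: (6,1) not in TLB -> MISS, insert
vaddr=429: (6,2) not in TLB -> MISS, insert
vaddr=415: (6,1) in TLB -> HIT
vaddr=418: (6,2) in TLB -> HIT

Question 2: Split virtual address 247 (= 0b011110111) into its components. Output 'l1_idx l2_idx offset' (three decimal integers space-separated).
vaddr = 247 = 0b011110111
  top 3 bits -> l1_idx = 3
  next 2 bits -> l2_idx = 3
  bottom 4 bits -> offset = 7

Answer: 3 3 7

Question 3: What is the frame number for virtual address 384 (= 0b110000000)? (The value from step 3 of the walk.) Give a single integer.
Answer: 35

Derivation:
vaddr = 384: l1_idx=6, l2_idx=0
L1[6] = 0; L2[0][0] = 35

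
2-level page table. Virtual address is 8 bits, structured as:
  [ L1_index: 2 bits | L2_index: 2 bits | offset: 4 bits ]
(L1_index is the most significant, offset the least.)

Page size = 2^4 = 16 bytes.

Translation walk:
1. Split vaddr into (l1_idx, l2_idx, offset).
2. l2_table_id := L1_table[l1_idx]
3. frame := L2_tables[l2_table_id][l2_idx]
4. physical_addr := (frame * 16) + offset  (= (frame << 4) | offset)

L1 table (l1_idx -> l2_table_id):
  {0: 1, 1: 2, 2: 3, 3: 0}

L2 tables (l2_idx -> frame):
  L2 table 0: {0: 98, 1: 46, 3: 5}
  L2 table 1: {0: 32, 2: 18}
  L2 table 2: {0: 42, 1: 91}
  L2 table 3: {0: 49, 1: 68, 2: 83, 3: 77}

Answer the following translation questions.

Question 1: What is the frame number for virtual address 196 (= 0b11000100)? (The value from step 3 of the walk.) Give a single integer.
vaddr = 196: l1_idx=3, l2_idx=0
L1[3] = 0; L2[0][0] = 98

Answer: 98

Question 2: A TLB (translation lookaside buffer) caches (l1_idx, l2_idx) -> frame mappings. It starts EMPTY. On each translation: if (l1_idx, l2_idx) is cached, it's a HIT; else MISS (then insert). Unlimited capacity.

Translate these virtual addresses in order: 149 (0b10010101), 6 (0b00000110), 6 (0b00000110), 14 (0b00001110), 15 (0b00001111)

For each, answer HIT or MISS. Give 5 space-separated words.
vaddr=149: (2,1) not in TLB -> MISS, insert
vaddr=6: (0,0) not in TLB -> MISS, insert
vaddr=6: (0,0) in TLB -> HIT
vaddr=14: (0,0) in TLB -> HIT
vaddr=15: (0,0) in TLB -> HIT

Answer: MISS MISS HIT HIT HIT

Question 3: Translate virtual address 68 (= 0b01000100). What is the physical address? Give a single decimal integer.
Answer: 676

Derivation:
vaddr = 68 = 0b01000100
Split: l1_idx=1, l2_idx=0, offset=4
L1[1] = 2
L2[2][0] = 42
paddr = 42 * 16 + 4 = 676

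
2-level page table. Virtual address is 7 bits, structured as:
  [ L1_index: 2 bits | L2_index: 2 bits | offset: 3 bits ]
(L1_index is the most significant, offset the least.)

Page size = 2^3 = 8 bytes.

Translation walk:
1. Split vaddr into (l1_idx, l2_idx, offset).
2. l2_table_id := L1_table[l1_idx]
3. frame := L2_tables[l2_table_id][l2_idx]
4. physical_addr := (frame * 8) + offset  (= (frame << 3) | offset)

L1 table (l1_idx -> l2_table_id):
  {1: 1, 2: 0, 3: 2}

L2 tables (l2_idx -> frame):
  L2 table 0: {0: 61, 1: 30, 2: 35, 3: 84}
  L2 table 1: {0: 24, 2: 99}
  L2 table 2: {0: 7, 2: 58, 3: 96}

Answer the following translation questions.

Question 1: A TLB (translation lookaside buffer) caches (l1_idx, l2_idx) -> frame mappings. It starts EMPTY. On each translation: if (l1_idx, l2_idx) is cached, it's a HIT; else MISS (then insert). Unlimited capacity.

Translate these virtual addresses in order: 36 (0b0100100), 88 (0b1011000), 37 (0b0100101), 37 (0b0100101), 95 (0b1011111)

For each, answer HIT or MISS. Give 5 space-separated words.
vaddr=36: (1,0) not in TLB -> MISS, insert
vaddr=88: (2,3) not in TLB -> MISS, insert
vaddr=37: (1,0) in TLB -> HIT
vaddr=37: (1,0) in TLB -> HIT
vaddr=95: (2,3) in TLB -> HIT

Answer: MISS MISS HIT HIT HIT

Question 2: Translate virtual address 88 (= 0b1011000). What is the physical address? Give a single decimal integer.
vaddr = 88 = 0b1011000
Split: l1_idx=2, l2_idx=3, offset=0
L1[2] = 0
L2[0][3] = 84
paddr = 84 * 8 + 0 = 672

Answer: 672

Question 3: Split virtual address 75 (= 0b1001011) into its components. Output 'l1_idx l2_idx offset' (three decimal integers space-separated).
vaddr = 75 = 0b1001011
  top 2 bits -> l1_idx = 2
  next 2 bits -> l2_idx = 1
  bottom 3 bits -> offset = 3

Answer: 2 1 3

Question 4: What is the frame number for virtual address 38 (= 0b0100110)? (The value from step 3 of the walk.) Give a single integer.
vaddr = 38: l1_idx=1, l2_idx=0
L1[1] = 1; L2[1][0] = 24

Answer: 24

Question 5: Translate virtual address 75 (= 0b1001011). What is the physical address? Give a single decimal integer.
Answer: 243

Derivation:
vaddr = 75 = 0b1001011
Split: l1_idx=2, l2_idx=1, offset=3
L1[2] = 0
L2[0][1] = 30
paddr = 30 * 8 + 3 = 243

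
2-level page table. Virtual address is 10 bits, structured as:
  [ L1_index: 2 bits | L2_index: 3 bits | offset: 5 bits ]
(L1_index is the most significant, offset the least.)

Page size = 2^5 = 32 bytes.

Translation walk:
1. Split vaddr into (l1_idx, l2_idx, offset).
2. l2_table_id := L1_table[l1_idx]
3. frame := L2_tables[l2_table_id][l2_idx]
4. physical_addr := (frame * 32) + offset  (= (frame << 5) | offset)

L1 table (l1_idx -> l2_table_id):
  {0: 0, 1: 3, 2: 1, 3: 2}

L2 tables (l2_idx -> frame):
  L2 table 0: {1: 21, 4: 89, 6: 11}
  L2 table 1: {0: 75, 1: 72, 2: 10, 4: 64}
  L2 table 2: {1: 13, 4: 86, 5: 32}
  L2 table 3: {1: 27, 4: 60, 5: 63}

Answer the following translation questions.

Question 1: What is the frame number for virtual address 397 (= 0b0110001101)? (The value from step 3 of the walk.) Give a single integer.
vaddr = 397: l1_idx=1, l2_idx=4
L1[1] = 3; L2[3][4] = 60

Answer: 60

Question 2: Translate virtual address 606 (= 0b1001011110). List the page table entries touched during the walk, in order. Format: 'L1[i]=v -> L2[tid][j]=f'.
vaddr = 606 = 0b1001011110
Split: l1_idx=2, l2_idx=2, offset=30

Answer: L1[2]=1 -> L2[1][2]=10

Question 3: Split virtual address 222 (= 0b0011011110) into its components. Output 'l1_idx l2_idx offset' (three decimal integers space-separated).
Answer: 0 6 30

Derivation:
vaddr = 222 = 0b0011011110
  top 2 bits -> l1_idx = 0
  next 3 bits -> l2_idx = 6
  bottom 5 bits -> offset = 30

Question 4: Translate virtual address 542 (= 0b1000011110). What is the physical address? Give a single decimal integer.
Answer: 2430

Derivation:
vaddr = 542 = 0b1000011110
Split: l1_idx=2, l2_idx=0, offset=30
L1[2] = 1
L2[1][0] = 75
paddr = 75 * 32 + 30 = 2430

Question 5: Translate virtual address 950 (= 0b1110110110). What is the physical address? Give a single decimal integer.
vaddr = 950 = 0b1110110110
Split: l1_idx=3, l2_idx=5, offset=22
L1[3] = 2
L2[2][5] = 32
paddr = 32 * 32 + 22 = 1046

Answer: 1046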